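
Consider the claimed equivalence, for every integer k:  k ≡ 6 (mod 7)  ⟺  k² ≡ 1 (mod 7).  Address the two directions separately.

Converse. This fails: take k = 1. Then 1² = 1 ≡ 1 (mod 7), yet 1 ≡ 1 (mod 7), not 6.

Forward direction. Suppose k ≡ 6 (mod 7). Write k = 7j + 6. Then (7j + 6)² = 49j² + 84j + 36 = 7(7j² + 12j + 5) + 1, so k² ≡ 1 (mod 7).

Not equivalent: only (⇒) holds.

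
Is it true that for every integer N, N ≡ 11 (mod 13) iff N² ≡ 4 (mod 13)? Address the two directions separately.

(⇒) Suppose N ≡ 11 (mod 13). Write N = 13j + 11. Then (13j + 11)² = 169j² + 286j + 121 = 13(13j² + 22j + 9) + 4, so N² ≡ 4 (mod 13).

(⇐) This fails: take N = 2. Then 2² = 4 ≡ 4 (mod 13), yet 2 ≡ 2 (mod 13), not 11.

(⇒) holds; (⇐) fails.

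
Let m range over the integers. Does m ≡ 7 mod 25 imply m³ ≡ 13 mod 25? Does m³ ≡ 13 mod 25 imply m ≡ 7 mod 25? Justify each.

(→) This fails: take m = 7. Then 7 ≡ 7 (mod 25), but 7³ = 343 ≡ 18 (mod 25), not 13.

(←) This fails: take m = 17. Then 17³ = 4913 ≡ 13 (mod 25), yet 17 ≡ 17 (mod 25), not 7.

(⇒) fails and (⇐) fails.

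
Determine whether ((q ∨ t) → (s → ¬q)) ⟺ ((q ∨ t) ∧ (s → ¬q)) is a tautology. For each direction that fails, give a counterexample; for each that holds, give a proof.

(⟹) This fails. Under q = F, t = F, s = F, the left side is true but the right side is false.

(⟸) Assume the antecedent. If q is true, the antecedent forces (q = T, t = F, s = F) or (q = T, t = T, s = F), and (q ∨ t) → (s → ¬q) holds there. If q is false, (q ∨ t) → (s → ¬q) reduces to true regardless of the other variables. Either way (q ∨ t) → (s → ¬q) holds.

Only the converse holds.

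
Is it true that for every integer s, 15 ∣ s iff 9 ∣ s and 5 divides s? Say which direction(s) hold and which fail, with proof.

(⟹) This fails: take s = 15. Certainly 15 ∣ 15, but 9 ∤ 15.

(⟸) Suppose 9 ∣ s and 5 ∣ s. Any common multiple of 9 and 5 is a multiple of their lcm; here gcd(9, 5) = 1, so lcm(9, 5) = 9·5 = 45, so 45 ∣ s. Since 15 ∣ 45, it follows that 15 ∣ s.

Only the reverse direction holds.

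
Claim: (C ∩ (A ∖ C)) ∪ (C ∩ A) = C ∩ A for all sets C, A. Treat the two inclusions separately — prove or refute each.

(⟸) Let x ∈ C ∩ A. Then x ∈ C ∩ A, from which x ∈ (C ∩ (A ∖ C)) ∪ (C ∩ A).

(⟹) Let x ∈ (C ∩ (A ∖ C)) ∪ (C ∩ A). Then x ∈ C ∩ A, from which x ∈ C ∩ A.

Both inclusions hold.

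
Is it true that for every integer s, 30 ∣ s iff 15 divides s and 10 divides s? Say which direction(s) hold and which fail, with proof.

The biconditional holds.

(⟸) Suppose 15 ∣ s and 10 ∣ s. Any common multiple of 15 and 10 is a multiple of their lcm; here lcm(15, 10) = 15·10/gcd(15, 10) = 150/5 = 30, so 30 ∣ s.

(⟹) If 30 ∣ s, write s = 30q. Since 30 = 2·15, s = 15·(2q), so 15 ∣ s; and since 30 = 3·10, s = 10·(3q), so 10 ∣ s.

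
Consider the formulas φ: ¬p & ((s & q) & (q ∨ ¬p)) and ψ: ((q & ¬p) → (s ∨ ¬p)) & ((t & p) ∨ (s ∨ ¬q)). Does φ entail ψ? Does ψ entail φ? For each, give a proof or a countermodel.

Not equivalent: only (⇒) holds.

Forward direction. Assume the antecedent. If p is true, the antecedent cannot hold. If p is false, the antecedent forces (p = F, t = F, q = T, s = T) or (p = F, t = T, q = T, s = T), and the consequent holds there. Either way the consequent holds.

Converse. This fails. Under p = F, t = F, q = F, s = F, the left side is false but the right side is true.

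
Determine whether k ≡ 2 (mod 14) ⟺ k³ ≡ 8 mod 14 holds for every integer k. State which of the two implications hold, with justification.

Only the forward implication holds.

[⇒] Suppose k ≡ 2 (mod 14). Write k = 14j + 2. Then (14j + 2)³ = 2744j³ + 1176j² + 168j + 8 = 14(196j³ + 84j² + 12j) + 8, so k³ ≡ 8 (mod 14).

[⇐] This fails: take k = 4. Then 4³ = 64 ≡ 8 (mod 14), yet 4 ≡ 4 (mod 14), not 2.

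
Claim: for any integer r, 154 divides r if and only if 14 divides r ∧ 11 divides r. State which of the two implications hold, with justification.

Forward direction. If 154 ∣ r, write r = 154q. Since 154 = 11·14, r = 14·(11q), so 14 ∣ r; and since 154 = 14·11, r = 11·(14q), so 11 ∣ r.

Converse. Suppose 14 ∣ r and 11 ∣ r. Any common multiple of 14 and 11 is a multiple of their lcm; here gcd(14, 11) = 1, so lcm(14, 11) = 14·11 = 154, so 154 ∣ r.

Both directions hold.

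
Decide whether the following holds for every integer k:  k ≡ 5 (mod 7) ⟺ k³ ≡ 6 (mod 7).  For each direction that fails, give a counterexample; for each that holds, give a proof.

The forward direction holds; the converse fails.

[⇐] This fails: take k = 3. Then 3³ = 27 ≡ 6 (mod 7), yet 3 ≡ 3 (mod 7), not 5.

[⇒] Suppose k ≡ 5 (mod 7). Write k = 7j + 5. Then (7j + 5)³ = 343j³ + 735j² + 525j + 125 = 7(49j³ + 105j² + 75j + 17) + 6, so k³ ≡ 6 (mod 7).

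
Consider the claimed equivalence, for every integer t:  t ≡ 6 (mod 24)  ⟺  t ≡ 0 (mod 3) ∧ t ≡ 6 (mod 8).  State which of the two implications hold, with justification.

(⇒) Suppose t ≡ 6 (mod 24); write t = 24j + 6. Since 3 ∣ 24, reducing mod 3 gives t ≡ 6 ≡ 0 (mod 3); since 8 ∣ 24, reducing mod 8 gives t ≡ 6 (mod 8).

(⇐) Conversely, if t ≡ 0 (mod 3) and t ≡ 6 (mod 8), then by the Chinese remainder theorem t ≡ 6 (mod 24). This is exactly t ≡ 6 (mod 24).

Both implications hold.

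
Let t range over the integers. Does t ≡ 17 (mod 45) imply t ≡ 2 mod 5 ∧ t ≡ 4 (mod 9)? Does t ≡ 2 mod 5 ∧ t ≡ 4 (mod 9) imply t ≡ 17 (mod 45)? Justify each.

Both directions fail.

(→) This fails: t = 17 gives 17 ≡ 17 (mod 45) but 17 ≡ 8 (mod 9), so the conjunction on the right does not hold.

(←) This fails: t = 22 satisfies both congruences on the right (22 ≡ 2 mod 5 and 22 ≡ 4 mod 9) yet 22 ≡ 22 (mod 45), not 17.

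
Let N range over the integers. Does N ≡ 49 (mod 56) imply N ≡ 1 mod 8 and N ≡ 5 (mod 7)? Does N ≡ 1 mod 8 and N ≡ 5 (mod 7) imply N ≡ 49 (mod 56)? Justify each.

Forward direction. This fails: N = 49 gives 49 ≡ 49 (mod 56) but 49 ≡ 0 (mod 7), so the conjunction on the right does not hold.

Converse. This fails: N = 33 satisfies both congruences on the right (33 ≡ 1 mod 8 and 33 ≡ 5 mod 7) yet 33 ≡ 33 (mod 56), not 49.

(⇒) fails and (⇐) fails.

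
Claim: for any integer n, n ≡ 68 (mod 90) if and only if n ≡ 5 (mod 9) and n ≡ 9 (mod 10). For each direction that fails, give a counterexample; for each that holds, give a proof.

(⟹) This fails: n = 68 gives 68 ≡ 68 (mod 90) but 68 ≡ 8 (mod 10), so the conjunction on the right does not hold.

(⟸) This fails: n = 59 satisfies both congruences on the right (59 ≡ 5 mod 9 and 59 ≡ 9 mod 10) yet 59 ≡ 59 (mod 90), not 68.

Neither implication holds.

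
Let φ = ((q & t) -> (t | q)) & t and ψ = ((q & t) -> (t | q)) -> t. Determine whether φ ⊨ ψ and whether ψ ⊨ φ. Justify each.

Both implications hold.

(←) Assume the antecedent. If t is true, ((q & t) -> (t | q)) & t reduces to true regardless of the other variables. If t is false, the antecedent cannot hold. Either way ((q & t) -> (t | q)) & t holds.

(→) Assume the antecedent. If t is true, ((q & t) -> (t | q)) -> t reduces to true regardless of the other variables. If t is false, the antecedent cannot hold. Either way ((q & t) -> (t | q)) -> t holds.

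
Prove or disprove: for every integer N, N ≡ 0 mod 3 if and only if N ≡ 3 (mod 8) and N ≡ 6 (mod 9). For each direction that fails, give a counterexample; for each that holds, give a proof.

Only the reverse direction holds.

Forward direction. This fails: N = 0 gives 0 ≡ 0 (mod 3) but 0 ≡ 0 (mod 8), so the conjunction on the right does not hold.

Converse. If N ≡ 3 (mod 8) and N ≡ 6 (mod 9), then by the Chinese remainder theorem N ≡ 51 (mod 72). Since 51 ≡ 0 (mod 3) and 3 ∣ 72, we get N ≡ 0 (mod 3).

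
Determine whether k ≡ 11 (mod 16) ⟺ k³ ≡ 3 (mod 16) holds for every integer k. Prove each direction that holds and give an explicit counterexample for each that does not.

Equivalent; both directions hold.

(→) Suppose k ≡ 11 (mod 16). Write k = 16j + 11. Then (16j + 11)³ = 4096j³ + 8448j² + 5808j + 1331 = 16(256j³ + 528j² + 363j + 83) + 3, so k³ ≡ 3 (mod 16).

(←) Conversely, suppose k³ ≡ 3 (mod 16). The only residue r in {0, …, 15} with r³ ≡ 3 (mod 16) is r = 11, so k ≡ 11 (mod 16).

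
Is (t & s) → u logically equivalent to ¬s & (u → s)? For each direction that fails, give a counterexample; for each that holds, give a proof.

(⇒) This fails. Under s = T, u = F, t = F, the left side is true but the right side is false.

(⇐) Assume the antecedent. If s is true, the antecedent cannot hold. If s is false, (t & s) → u reduces to true regardless of the other variables. Either way (t & s) → u holds.

Only the reverse direction holds.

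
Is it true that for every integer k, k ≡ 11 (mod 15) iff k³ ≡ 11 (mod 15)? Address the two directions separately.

(⇒) Suppose k ≡ 11 (mod 15). Write k = 15j + 11. Then (15j + 11)³ = 3375j³ + 7425j² + 5445j + 1331 = 15(225j³ + 495j² + 363j + 88) + 11, so k³ ≡ 11 (mod 15).

(⇐) Conversely, suppose k³ ≡ 11 (mod 15). The only residue r in {0, …, 14} with r³ ≡ 11 (mod 15) is r = 11, so k ≡ 11 (mod 15).

Both directions hold.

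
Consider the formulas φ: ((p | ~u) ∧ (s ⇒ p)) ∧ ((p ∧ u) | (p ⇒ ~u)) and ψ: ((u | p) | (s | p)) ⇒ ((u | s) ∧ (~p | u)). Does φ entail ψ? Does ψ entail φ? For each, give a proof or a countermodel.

Neither implication holds.

[⇒] This fails. Under s = F, p = T, u = F, the left side is true but the right side is false.

[⇐] This fails. Under s = T, p = F, u = F, the left side is false but the right side is true.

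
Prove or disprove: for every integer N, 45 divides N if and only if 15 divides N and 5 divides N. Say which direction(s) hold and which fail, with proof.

Converse. This fails: take N = 15. Both 15 ∣ 15 and 5 ∣ 15, yet 15 is not a multiple of 45 (since 15 = 0·45 + 15), so 45 ∤ 15.

Forward direction. If 45 ∣ N, write N = 45q. Since 45 = 3·15, N = 15·(3q), so 15 ∣ N; and since 45 = 9·5, N = 5·(9q), so 5 ∣ N.

Only the forward implication holds.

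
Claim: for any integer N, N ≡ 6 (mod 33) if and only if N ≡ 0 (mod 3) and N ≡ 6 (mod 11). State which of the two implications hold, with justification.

Both directions hold; the statement is true.

[⇐] If N ≡ 0 (mod 3) and N ≡ 6 (mod 11), then by the Chinese remainder theorem N ≡ 6 (mod 33). This is exactly N ≡ 6 (mod 33).

[⇒] Suppose N ≡ 6 (mod 33); write N = 33j + 6. Since 3 ∣ 33, reducing mod 3 gives N ≡ 6 ≡ 0 (mod 3); since 11 ∣ 33, reducing mod 11 gives N ≡ 6 (mod 11).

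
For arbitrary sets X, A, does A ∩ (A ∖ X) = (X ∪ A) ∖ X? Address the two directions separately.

(⊇) Let x ∈ (X ∪ A) ∖ X. Then x ∈ A and x ∉ X, from which x ∈ A ∩ (A ∖ X).

(⊆) Let x ∈ A ∩ (A ∖ X). Then x ∈ A and x ∉ X, from which x ∈ (X ∪ A) ∖ X.

The two sets are equal.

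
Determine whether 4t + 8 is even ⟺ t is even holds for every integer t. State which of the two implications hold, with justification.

[⇐] Suppose t is even. Since 4 is even, 4t is even for every t, so 4t + 8 has the same parity as 8, which is even. Hence 4t + 8 is even.

[⇒] This fails: take t = 1. Then 4t + 8 = 12, which is even, yet t = 1 is odd, not even.

The forward direction fails; the converse holds.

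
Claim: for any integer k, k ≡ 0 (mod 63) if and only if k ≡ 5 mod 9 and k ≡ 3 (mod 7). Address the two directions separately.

(⟹) This fails: k = 0 gives 0 ≡ 0 (mod 63) but 0 ≡ 0 (mod 9), so the conjunction on the right does not hold.

(⟸) This fails: k = 59 satisfies both congruences on the right (59 ≡ 5 mod 9 and 59 ≡ 3 mod 7) yet 59 ≡ 59 (mod 63), not 0.

Both directions fail.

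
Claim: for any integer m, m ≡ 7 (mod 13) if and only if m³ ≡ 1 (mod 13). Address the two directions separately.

Forward direction. This fails: take m = 7. Then 7 ≡ 7 (mod 13), but 7³ = 343 ≡ 5 (mod 13), not 1.

Converse. This fails: take m = 1. Then 1³ = 1 ≡ 1 (mod 13), yet 1 ≡ 1 (mod 13), not 7.

(⇒) fails and (⇐) fails.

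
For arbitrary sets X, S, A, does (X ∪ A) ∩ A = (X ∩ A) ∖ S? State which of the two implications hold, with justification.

Forward inclusion. This inclusion fails. Take X = ∅, S = ∅, A = {1}; then 1 ∈ (X ∪ A) ∩ A but 1 ∉ (X ∩ A) ∖ S.

Reverse inclusion. Let x ∈ (X ∩ A) ∖ S. Then x ∈ X ∩ A and x ∉ S, from which x ∈ (X ∪ A) ∩ A.

Only the reverse inclusion holds.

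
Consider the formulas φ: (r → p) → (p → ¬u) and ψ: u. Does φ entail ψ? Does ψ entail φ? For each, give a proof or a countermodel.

(⟹) This fails. Under r = F, p = F, u = F, the left side is true but the right side is false.

(⟸) This fails. Under r = F, p = T, u = T, the left side is false but the right side is true.

Neither implication holds.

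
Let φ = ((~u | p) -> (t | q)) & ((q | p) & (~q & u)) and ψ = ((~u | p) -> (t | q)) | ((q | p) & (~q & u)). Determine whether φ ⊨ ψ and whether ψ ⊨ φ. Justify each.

Only the forward direction holds.

[⇒] Assume the antecedent. If q is true, the antecedent cannot hold. If q is false, the antecedent forces (q = F, u = T, t = T, p = T), and the consequent holds there. Either way the consequent holds.

[⇐] This fails. Under q = T, u = F, t = F, p = F, the left side is false but the right side is true.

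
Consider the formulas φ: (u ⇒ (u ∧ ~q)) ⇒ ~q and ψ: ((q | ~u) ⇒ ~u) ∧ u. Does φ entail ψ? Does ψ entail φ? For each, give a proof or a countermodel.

Forward direction. This fails. Under q = F, u = F, the left side is true but the right side is false.

Converse. Assume the antecedent. If q is true, the antecedent cannot hold. If q is false, (u ⇒ (u ∧ ~q)) ⇒ ~q reduces to true regardless of the other variables. Either way (u ⇒ (u ∧ ~q)) ⇒ ~q holds.

Not equivalent: only (⇐) holds.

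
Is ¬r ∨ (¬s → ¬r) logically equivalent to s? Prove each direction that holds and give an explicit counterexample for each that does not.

Forward direction. This fails. Under r = F, s = F, the left side is true but the right side is false.

Converse. Assume the antecedent. If r is true, the antecedent forces (r = T, s = T), and ¬r ∨ (¬s → ¬r) holds there. If r is false, ¬r ∨ (¬s → ¬r) reduces to true regardless of the other variables. Either way ¬r ∨ (¬s → ¬r) holds.

(⇒) fails; (⇐) holds.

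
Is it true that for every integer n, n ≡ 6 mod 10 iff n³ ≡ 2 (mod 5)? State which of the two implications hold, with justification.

(⇒) fails and (⇐) fails.

Forward direction. This fails: take n = 6. Then 6 ≡ 6 (mod 10), but 6³ = 216 ≡ 1 (mod 5), not 2.

Converse. This fails: take n = 3. Then 3³ = 27 ≡ 2 (mod 5), yet 3 ≡ 3 (mod 10), not 6.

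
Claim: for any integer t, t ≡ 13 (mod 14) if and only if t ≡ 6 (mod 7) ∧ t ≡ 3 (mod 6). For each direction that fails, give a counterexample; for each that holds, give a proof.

(⇒) This fails: t = 41 gives 41 ≡ 13 (mod 14) but 41 ≡ 5 (mod 6), so the conjunction on the right does not hold.

(⇐) Conversely, if t ≡ 6 (mod 7) and t ≡ 3 (mod 6), then by the Chinese remainder theorem t ≡ 27 (mod 42). Since 27 ≡ 13 (mod 14) and 14 ∣ 42, we get t ≡ 13 (mod 14).

The forward direction fails; the converse holds.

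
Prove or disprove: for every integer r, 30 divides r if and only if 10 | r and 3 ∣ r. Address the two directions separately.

(⇒) If 30 ∣ r, write r = 30q. Since 30 = 3·10, r = 10·(3q), so 10 ∣ r; and since 30 = 10·3, r = 3·(10q), so 3 ∣ r.

(⇐) Suppose 10 ∣ r and 3 ∣ r. Any common multiple of 10 and 3 is a multiple of their lcm; here gcd(10, 3) = 1, so lcm(10, 3) = 10·3 = 30, so 30 ∣ r.

Equivalent; both directions hold.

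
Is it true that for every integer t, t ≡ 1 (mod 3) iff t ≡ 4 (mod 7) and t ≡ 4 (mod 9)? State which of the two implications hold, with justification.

Forward direction. This fails: t = 1 gives 1 ≡ 1 (mod 3) but 1 ≡ 1 (mod 7), so the conjunction on the right does not hold.

Converse. If t ≡ 4 (mod 7) and t ≡ 4 (mod 9), then by the Chinese remainder theorem t ≡ 4 (mod 63). Since 4 ≡ 1 (mod 3) and 3 ∣ 63, we get t ≡ 1 (mod 3).

The forward direction fails; the converse holds.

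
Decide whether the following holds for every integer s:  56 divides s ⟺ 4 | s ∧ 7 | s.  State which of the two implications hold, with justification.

Only the forward implication holds.

Forward direction. If 56 ∣ s, write s = 56q. Since 56 = 14·4, s = 4·(14q), so 4 ∣ s; and since 56 = 8·7, s = 7·(8q), so 7 ∣ s.

Converse. This fails: take s = 28. Both 4 ∣ 28 and 7 ∣ 28, yet 28 is not a multiple of 56 (since 28 = 0·56 + 28), so 56 ∤ 28.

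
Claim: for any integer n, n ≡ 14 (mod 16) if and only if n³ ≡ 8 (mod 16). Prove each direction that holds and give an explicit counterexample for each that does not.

(⇒) Suppose n ≡ 14 (mod 16). Write n = 16j + 14. Then (16j + 14)³ = 4096j³ + 10752j² + 9408j + 2744 = 16(256j³ + 672j² + 588j + 171) + 8, so n³ ≡ 8 (mod 16).

(⇐) This fails: take n = 2. Then 2³ = 8 ≡ 8 (mod 16), yet 2 ≡ 2 (mod 16), not 14.

Not equivalent: only (⇒) holds.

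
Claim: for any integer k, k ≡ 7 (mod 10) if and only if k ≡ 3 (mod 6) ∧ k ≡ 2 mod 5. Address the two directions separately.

(⇐) If k ≡ 3 (mod 6) and k ≡ 2 (mod 5), then by the Chinese remainder theorem k ≡ 27 (mod 30). Since 27 ≡ 7 (mod 10) and 10 ∣ 30, we get k ≡ 7 (mod 10).

(⇒) This fails: k = 17 gives 17 ≡ 7 (mod 10) but 17 ≡ 5 (mod 6), so the conjunction on the right does not hold.

The forward direction fails; the converse holds.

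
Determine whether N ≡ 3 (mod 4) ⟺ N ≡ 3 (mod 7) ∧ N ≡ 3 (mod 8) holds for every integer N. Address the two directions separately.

[⇒] This fails: N = 35 gives 35 ≡ 3 (mod 4) but 35 ≡ 0 (mod 7), so the conjunction on the right does not hold.

[⇐] Conversely, if N ≡ 3 (mod 7) and N ≡ 3 (mod 8), then by the Chinese remainder theorem N ≡ 3 (mod 56). Since 3 ≡ 3 (mod 4) and 4 ∣ 56, we get N ≡ 3 (mod 4).

Only the reverse direction holds.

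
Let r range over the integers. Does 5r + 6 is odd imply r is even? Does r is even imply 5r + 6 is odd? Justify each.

Neither direction holds.

Forward direction. This fails: r = 7 gives 5r + 6 = 41, which is odd, but 7 is odd, not even.

Converse. This also fails: r = 0 is even, but 5r + 6 = 6 is even, not odd.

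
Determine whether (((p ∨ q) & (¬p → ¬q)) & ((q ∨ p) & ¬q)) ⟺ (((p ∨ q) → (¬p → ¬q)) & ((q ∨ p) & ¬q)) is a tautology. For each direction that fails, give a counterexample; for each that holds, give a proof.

The biconditional holds.

(⇒) Assume the antecedent. If p is true, the antecedent forces (p = T, q = F), and the consequent holds there. If p is false, the antecedent cannot hold. Either way the consequent holds.

(⇐) Assume the antecedent. If p is true, the antecedent forces (p = T, q = F), and the consequent holds there. If p is false, the antecedent cannot hold. Either way the consequent holds.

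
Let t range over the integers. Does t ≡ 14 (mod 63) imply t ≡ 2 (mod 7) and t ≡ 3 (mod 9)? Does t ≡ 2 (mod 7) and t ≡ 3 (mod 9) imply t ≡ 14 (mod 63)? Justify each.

Forward direction. This fails: t = 14 gives 14 ≡ 14 (mod 63) but 14 ≡ 0 (mod 7), so the conjunction on the right does not hold.

Converse. This fails: t = 30 satisfies both congruences on the right (30 ≡ 2 mod 7 and 30 ≡ 3 mod 9) yet 30 ≡ 30 (mod 63), not 14.

Both directions fail.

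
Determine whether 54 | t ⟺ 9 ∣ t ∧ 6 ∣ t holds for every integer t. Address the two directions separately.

Only the forward direction holds.

Forward direction. If 54 ∣ t, write t = 54q. Since 54 = 6·9, t = 9·(6q), so 9 ∣ t; and since 54 = 9·6, t = 6·(9q), so 6 ∣ t.

Converse. This fails: take t = 18. Both 9 ∣ 18 and 6 ∣ 18, yet 18 is not a multiple of 54 (since 18 = 0·54 + 18), so 54 ∤ 18.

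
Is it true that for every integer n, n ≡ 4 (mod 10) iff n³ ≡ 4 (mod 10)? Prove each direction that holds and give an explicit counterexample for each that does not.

Both directions hold; the statement is true.

(⇒) Suppose n ≡ 4 (mod 10). Write n = 10j + 4. Then (10j + 4)³ = 1000j³ + 1200j² + 480j + 64 = 10(100j³ + 120j² + 48j + 6) + 4, so n³ ≡ 4 (mod 10).

(⇐) Conversely, suppose n³ ≡ 4 (mod 10). The only residue r in {0, …, 9} with r³ ≡ 4 (mod 10) is r = 4, so n ≡ 4 (mod 10).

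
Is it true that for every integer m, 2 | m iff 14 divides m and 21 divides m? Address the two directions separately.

(→) This fails: take m = 2. Certainly 2 ∣ 2, but 14 ∤ 2.

(←) Suppose 14 ∣ m and 21 ∣ m. Any common multiple of 14 and 21 is a multiple of their lcm; here lcm(14, 21) = 14·21/gcd(14, 21) = 294/7 = 42, so 42 ∣ m. Since 2 ∣ 42, it follows that 2 ∣ m.

Only the converse holds.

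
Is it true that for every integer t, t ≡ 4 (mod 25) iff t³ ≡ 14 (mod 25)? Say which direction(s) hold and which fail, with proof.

Forward direction. Suppose t ≡ 4 (mod 25). Write t = 25j + 4. Then (25j + 4)³ = 15625j³ + 7500j² + 1200j + 64 = 25(625j³ + 300j² + 48j + 2) + 14, so t³ ≡ 14 (mod 25).

Converse. Suppose t³ ≡ 14 (mod 25). The only residue r in {0, …, 24} with r³ ≡ 14 (mod 25) is r = 4, so t ≡ 4 (mod 25).

The biconditional holds.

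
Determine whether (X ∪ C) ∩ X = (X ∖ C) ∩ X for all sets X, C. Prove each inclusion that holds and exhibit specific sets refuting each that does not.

(⟹) This inclusion fails. Take X = {1}, C = {1}; then 1 ∈ (X ∪ C) ∩ X but 1 ∉ (X ∖ C) ∩ X.

(⟸) Let x ∈ (X ∖ C) ∩ X. Then x ∈ X and x ∉ C, from which x ∈ (X ∪ C) ∩ X.

(⊆) fails; (⊇) holds.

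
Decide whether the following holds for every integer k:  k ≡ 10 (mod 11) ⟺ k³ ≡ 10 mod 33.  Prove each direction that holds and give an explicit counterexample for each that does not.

The forward direction fails; the converse holds.

(⟹) This fails: take k = 21. Then 21 ≡ 10 (mod 11), but 21³ = 9261 ≡ 21 (mod 33), not 10.

(⟸) Conversely, the residues r modulo 33 with r³ ≡ 10 (mod 33) are exactly {10}, and each is ≡ 10 (mod 11).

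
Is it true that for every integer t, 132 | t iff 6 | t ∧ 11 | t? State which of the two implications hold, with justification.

Only the forward direction holds.

(←) This fails: take t = 66. Both 6 ∣ 66 and 11 ∣ 66, yet 66 is not a multiple of 132 (since 66 = 0·132 + 66), so 132 ∤ 66.

(→) If 132 ∣ t, write t = 132q. Since 132 = 22·6, t = 6·(22q), so 6 ∣ t; and since 132 = 12·11, t = 11·(12q), so 11 ∣ t.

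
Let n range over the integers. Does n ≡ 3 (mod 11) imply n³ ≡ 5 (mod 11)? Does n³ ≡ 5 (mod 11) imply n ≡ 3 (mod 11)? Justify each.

Both directions hold.

(⟹) Suppose n ≡ 3 (mod 11). Write n = 11j + 3. Then (11j + 3)³ = 1331j³ + 1089j² + 297j + 27 = 11(121j³ + 99j² + 27j + 2) + 5, so n³ ≡ 5 (mod 11).

(⟸) For the converse, argue contrapositively. If n ≢ 3 (mod 11), then n is congruent to one of 0, 1, 2, 4, 5, 6, 7, 8, 9, 10 modulo 11, and these give n³ ≡ 0, 1, 8, 9, 4, 7, 2, 6, 3, 10 respectively — never 5.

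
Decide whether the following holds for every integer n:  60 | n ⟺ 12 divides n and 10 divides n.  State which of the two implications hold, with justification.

(⟹) If 60 ∣ n, write n = 60q. Since 60 = 5·12, n = 12·(5q), so 12 ∣ n; and since 60 = 6·10, n = 10·(6q), so 10 ∣ n.

(⟸) Suppose 12 ∣ n and 10 ∣ n. Any common multiple of 12 and 10 is a multiple of their lcm; here lcm(12, 10) = 12·10/gcd(12, 10) = 120/2 = 60, so 60 ∣ n.

Both directions hold.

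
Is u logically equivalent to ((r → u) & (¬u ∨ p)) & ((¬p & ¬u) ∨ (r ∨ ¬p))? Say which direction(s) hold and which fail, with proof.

(⇒) fails and (⇐) fails.

(⇒) This fails. Under p = F, u = T, r = F, the left side is true but the right side is false.

(⇐) This fails. Under p = F, u = F, r = F, the left side is false but the right side is true.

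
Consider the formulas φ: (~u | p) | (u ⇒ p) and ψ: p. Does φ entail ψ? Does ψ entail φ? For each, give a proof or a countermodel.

Forward direction. This fails. Under p = F, u = F, the left side is true but the right side is false.

Converse. Assume the antecedent. If p is true, (~u | p) | (u ⇒ p) reduces to true regardless of the other variables. If p is false, the antecedent cannot hold. Either way (~u | p) | (u ⇒ p) holds.

The forward direction fails; the converse holds.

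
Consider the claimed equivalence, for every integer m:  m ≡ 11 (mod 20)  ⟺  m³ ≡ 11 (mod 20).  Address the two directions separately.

Both directions hold.

[⇒] Suppose m ≡ 11 (mod 20). Write m = 20j + 11. Then (20j + 11)³ = 8000j³ + 13200j² + 7260j + 1331 = 20(400j³ + 660j² + 363j + 66) + 11, so m³ ≡ 11 (mod 20).

[⇐] Conversely, suppose m³ ≡ 11 (mod 20). The only residue r in {0, …, 19} with r³ ≡ 11 (mod 20) is r = 11, so m ≡ 11 (mod 20).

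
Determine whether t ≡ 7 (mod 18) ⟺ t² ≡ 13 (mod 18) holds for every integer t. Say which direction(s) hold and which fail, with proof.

Only the forward direction holds.

[⇒] Suppose t ≡ 7 (mod 18). Write t = 18j + 7. Then (18j + 7)² = 324j² + 252j + 49 = 18(18j² + 14j + 2) + 13, so t² ≡ 13 (mod 18).

[⇐] This fails: take t = 11. Then 11² = 121 ≡ 13 (mod 18), yet 11 ≡ 11 (mod 18), not 7.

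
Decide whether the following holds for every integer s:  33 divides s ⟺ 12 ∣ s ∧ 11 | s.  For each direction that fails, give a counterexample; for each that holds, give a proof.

(⟹) This fails: take s = 33. Certainly 33 ∣ 33, but 12 ∤ 33.

(⟸) Suppose 12 ∣ s and 11 ∣ s. Any common multiple of 12 and 11 is a multiple of their lcm; here gcd(12, 11) = 1, so lcm(12, 11) = 12·11 = 132, so 132 ∣ s. Since 33 ∣ 132, it follows that 33 ∣ s.

(⇒) fails; (⇐) holds.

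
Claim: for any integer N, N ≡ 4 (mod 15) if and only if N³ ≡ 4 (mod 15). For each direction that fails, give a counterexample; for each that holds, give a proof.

(←) Suppose N³ ≡ 4 (mod 15). The only residue r in {0, …, 14} with r³ ≡ 4 (mod 15) is r = 4, so N ≡ 4 (mod 15).

(→) Suppose N ≡ 4 (mod 15). Write N = 15j + 4. Then (15j + 4)³ = 3375j³ + 2700j² + 720j + 64 = 15(225j³ + 180j² + 48j + 4) + 4, so N³ ≡ 4 (mod 15).

Both directions hold; the statement is true.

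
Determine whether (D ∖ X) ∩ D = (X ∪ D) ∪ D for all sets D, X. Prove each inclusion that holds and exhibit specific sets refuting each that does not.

(⊆) holds; (⊇) fails.

(⊆) Let x ∈ (D ∖ X) ∩ D. Then x ∈ D and x ∉ X, from which x ∈ (X ∪ D) ∪ D.

(⊇) This inclusion fails. Take D = ∅, X = {1}; then 1 ∈ (X ∪ D) ∪ D but 1 ∉ (D ∖ X) ∩ D.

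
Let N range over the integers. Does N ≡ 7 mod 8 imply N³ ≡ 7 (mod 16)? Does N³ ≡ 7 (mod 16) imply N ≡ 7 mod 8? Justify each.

(⇒) fails; (⇐) holds.

(⇒) This fails: take N = 15. Then 15 ≡ 7 (mod 8), but 15³ = 3375 ≡ 15 (mod 16), not 7.

(⇐) Conversely, the residues r modulo 16 with r³ ≡ 7 (mod 16) are exactly {7}, and each is ≡ 7 (mod 8).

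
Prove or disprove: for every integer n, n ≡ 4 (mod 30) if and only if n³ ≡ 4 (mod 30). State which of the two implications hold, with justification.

[⇒] Suppose n ≡ 4 (mod 30). Write n = 30j + 4. Then (30j + 4)³ = 27000j³ + 10800j² + 1440j + 64 = 30(900j³ + 360j² + 48j + 2) + 4, so n³ ≡ 4 (mod 30).

[⇐] Conversely, suppose n³ ≡ 4 (mod 30). The only residue r in {0, …, 29} with r³ ≡ 4 (mod 30) is r = 4, so n ≡ 4 (mod 30).

The biconditional holds.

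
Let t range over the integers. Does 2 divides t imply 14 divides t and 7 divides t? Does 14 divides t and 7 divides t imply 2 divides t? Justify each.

(→) This fails: take t = 2. Certainly 2 ∣ 2, but 14 ∤ 2.

(←) Suppose 14 ∣ t and 7 ∣ t. Any common multiple of 14 and 7 is a multiple of their lcm; here lcm(14, 7) = 14·7/gcd(14, 7) = 98/7 = 14, so 14 ∣ t. Since 2 ∣ 14, it follows that 2 ∣ t.

Only the reverse direction holds.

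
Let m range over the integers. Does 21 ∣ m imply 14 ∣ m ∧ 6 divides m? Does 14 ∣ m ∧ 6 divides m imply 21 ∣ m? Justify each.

The forward direction fails; the converse holds.

(→) This fails: take m = 21. Certainly 21 ∣ 21, but 14 ∤ 21.

(←) Suppose 14 ∣ m and 6 ∣ m. Any common multiple of 14 and 6 is a multiple of their lcm; here lcm(14, 6) = 14·6/gcd(14, 6) = 84/2 = 42, so 42 ∣ m. Since 21 ∣ 42, it follows that 21 ∣ m.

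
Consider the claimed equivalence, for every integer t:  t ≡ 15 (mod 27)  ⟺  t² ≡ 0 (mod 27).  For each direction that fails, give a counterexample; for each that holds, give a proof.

(⇒) fails and (⇐) fails.

(⟹) This fails: take t = 15. Then 15 ≡ 15 (mod 27), but 15² = 225 ≡ 9 (mod 27), not 0.

(⟸) This fails: take t = 0. Then 0² = 0 ≡ 0 (mod 27), yet 0 ≡ 0 (mod 27), not 15.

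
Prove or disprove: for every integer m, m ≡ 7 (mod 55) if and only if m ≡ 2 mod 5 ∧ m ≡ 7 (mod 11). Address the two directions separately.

Equivalent; both directions hold.

[⇐] If m ≡ 2 (mod 5) and m ≡ 7 (mod 11), then by the Chinese remainder theorem m ≡ 7 (mod 55). This is exactly m ≡ 7 (mod 55).

[⇒] Suppose m ≡ 7 (mod 55); write m = 55j + 7. Since 5 ∣ 55, reducing mod 5 gives m ≡ 7 ≡ 2 (mod 5); since 11 ∣ 55, reducing mod 11 gives m ≡ 7 (mod 11).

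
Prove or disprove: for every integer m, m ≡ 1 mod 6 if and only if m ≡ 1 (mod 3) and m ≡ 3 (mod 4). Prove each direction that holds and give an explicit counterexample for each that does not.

(⟸) If m ≡ 1 (mod 3) and m ≡ 3 (mod 4), then by the Chinese remainder theorem m ≡ 7 (mod 12). Since 7 ≡ 1 (mod 6) and 6 ∣ 12, we get m ≡ 1 (mod 6).

(⟹) This fails: m = 1 gives 1 ≡ 1 (mod 6) but 1 ≡ 1 (mod 4), so the conjunction on the right does not hold.

Only the converse holds.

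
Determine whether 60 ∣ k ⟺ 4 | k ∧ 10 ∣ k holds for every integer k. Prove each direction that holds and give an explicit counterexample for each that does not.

Only the forward implication holds.

Converse. This fails: take k = 20. Both 4 ∣ 20 and 10 ∣ 20, yet 20 is not a multiple of 60 (since 20 = 0·60 + 20), so 60 ∤ 20.

Forward direction. If 60 ∣ k, write k = 60q. Since 60 = 15·4, k = 4·(15q), so 4 ∣ k; and since 60 = 6·10, k = 10·(6q), so 10 ∣ k.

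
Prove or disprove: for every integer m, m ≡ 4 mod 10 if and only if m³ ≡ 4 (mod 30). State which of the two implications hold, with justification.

Not equivalent: only (⇐) holds.

(⇒) This fails: take m = 14. Then 14 ≡ 4 (mod 10), but 14³ = 2744 ≡ 14 (mod 30), not 4.

(⇐) Conversely, the residues r modulo 30 with r³ ≡ 4 (mod 30) are exactly {4}, and each is ≡ 4 (mod 10).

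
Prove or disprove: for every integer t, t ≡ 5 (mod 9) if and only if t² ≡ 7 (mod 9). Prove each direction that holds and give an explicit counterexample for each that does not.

Only the forward direction holds.

(⟹) Suppose t ≡ 5 (mod 9). Write t = 9j + 5. Then (9j + 5)² = 81j² + 90j + 25 = 9(9j² + 10j + 2) + 7, so t² ≡ 7 (mod 9).

(⟸) This fails: take t = 4. Then 4² = 16 ≡ 7 (mod 9), yet 4 ≡ 4 (mod 9), not 5.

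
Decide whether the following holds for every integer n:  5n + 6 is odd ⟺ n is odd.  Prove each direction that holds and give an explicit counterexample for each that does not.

Forward direction. Suppose 5n + 6 is odd. Since 5 is odd, 5n and n have the same parity, so 5n + 6 ≡ n + 6 (mod 2). As 6 is even, 5n + 6 is odd exactly when n is odd. Thus n is odd.

Converse. Suppose n is odd; write n = 2j + 1. Then 5n + 6 = 5·(2j + 1) + 6 = 2·5j + 11, which is odd.

Equivalent; both directions hold.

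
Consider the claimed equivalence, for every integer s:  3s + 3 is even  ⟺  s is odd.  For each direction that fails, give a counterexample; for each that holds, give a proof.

[⇒] Suppose 3s + 3 is even. Since 3 is odd, 3s and s have the same parity, so 3s + 3 ≡ s + 3 (mod 2). As 3 is odd, 3s + 3 is even exactly when s is odd. Thus s is odd.

[⇐] Conversely, suppose s is odd; write s = 2j + 1. Then 3s + 3 = 3·(2j + 1) + 3 = 2·3j + 6, which is even.

Both directions hold.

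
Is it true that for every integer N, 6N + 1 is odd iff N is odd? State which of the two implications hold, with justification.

Forward direction. This fails: take N = 0. Then 6N + 1 = 1, which is odd, yet N = 0 is even, not odd.

Converse. Suppose N is odd. Since 6 is even, 6N is even for every N, so 6N + 1 has the same parity as 1, which is odd. Hence 6N + 1 is odd.

(⇒) fails; (⇐) holds.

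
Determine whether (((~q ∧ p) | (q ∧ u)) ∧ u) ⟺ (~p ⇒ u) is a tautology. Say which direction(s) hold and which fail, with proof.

Converse. This fails. Under q = F, p = T, u = F, the left side is false but the right side is true.

Forward direction. Assume the antecedent. If q is true, the antecedent forces (q = T, p = F, u = T) or (q = T, p = T, u = T), and ~p ⇒ u holds there. If q is false, the antecedent forces (q = F, p = T, u = T), and ~p ⇒ u holds there. Either way ~p ⇒ u holds.

(⇒) holds; (⇐) fails.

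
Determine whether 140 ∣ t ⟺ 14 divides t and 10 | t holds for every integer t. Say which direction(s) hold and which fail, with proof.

[⇒] If 140 ∣ t, write t = 140q. Since 140 = 10·14, t = 14·(10q), so 14 ∣ t; and since 140 = 14·10, t = 10·(14q), so 10 ∣ t.

[⇐] This fails: take t = 70. Both 14 ∣ 70 and 10 ∣ 70, yet 70 is not a multiple of 140 (since 70 = 0·140 + 70), so 140 ∤ 70.

Only the forward direction holds.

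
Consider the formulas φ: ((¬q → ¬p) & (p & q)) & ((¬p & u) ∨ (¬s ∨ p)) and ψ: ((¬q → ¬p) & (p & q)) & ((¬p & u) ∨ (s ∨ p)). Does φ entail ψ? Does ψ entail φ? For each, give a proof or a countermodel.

Both directions hold; the statement is true.

(⟹) Assume the antecedent. If u is true, the antecedent forces (u = T, p = T, q = T, s = F) or (u = T, p = T, q = T, s = T), and the consequent holds there. If u is false, the antecedent forces (u = F, p = T, q = T, s = F) or (u = F, p = T, q = T, s = T), and the consequent holds there. Either way the consequent holds.

(⟸) Assume the antecedent. If u is true, the antecedent forces (u = T, p = T, q = T, s = F) or (u = T, p = T, q = T, s = T), and the consequent holds there. If u is false, the antecedent forces (u = F, p = T, q = T, s = F) or (u = F, p = T, q = T, s = T), and the consequent holds there. Either way the consequent holds.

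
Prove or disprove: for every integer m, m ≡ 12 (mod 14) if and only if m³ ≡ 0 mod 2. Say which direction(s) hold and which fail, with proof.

(⟹) Suppose m ≡ 12 (mod 14). Then m³ ≡ 12³ = 1728 (mod 14), and since 2 ∣ 14, also m³ ≡ 0 (mod 2).

(⟸) This fails: take m = 0. Then 0³ = 0 ≡ 0 (mod 2), yet 0 ≡ 0 (mod 14), not 12.

(⇒) holds; (⇐) fails.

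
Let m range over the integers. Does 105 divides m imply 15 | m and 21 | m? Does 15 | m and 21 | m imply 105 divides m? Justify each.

The biconditional holds.

(⇒) If 105 ∣ m, write m = 105q. Since 105 = 7·15, m = 15·(7q), so 15 ∣ m; and since 105 = 5·21, m = 21·(5q), so 21 ∣ m.

(⇐) Suppose 15 ∣ m and 21 ∣ m. Any common multiple of 15 and 21 is a multiple of their lcm; here lcm(15, 21) = 15·21/gcd(15, 21) = 315/3 = 105, so 105 ∣ m.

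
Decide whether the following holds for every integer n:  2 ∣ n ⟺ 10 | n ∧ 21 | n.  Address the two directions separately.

Only the converse holds.

(→) This fails: take n = 2. Certainly 2 ∣ 2, but 10 ∤ 2.

(←) Suppose 10 ∣ n and 21 ∣ n. Any common multiple of 10 and 21 is a multiple of their lcm; here gcd(10, 21) = 1, so lcm(10, 21) = 10·21 = 210, so 210 ∣ n. Since 2 ∣ 210, it follows that 2 ∣ n.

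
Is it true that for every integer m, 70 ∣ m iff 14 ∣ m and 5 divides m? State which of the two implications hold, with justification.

(⟸) Suppose 14 ∣ m and 5 ∣ m. Any common multiple of 14 and 5 is a multiple of their lcm; here gcd(14, 5) = 1, so lcm(14, 5) = 14·5 = 70, so 70 ∣ m.

(⟹) If 70 ∣ m, write m = 70q. Since 70 = 5·14, m = 14·(5q), so 14 ∣ m; and since 70 = 14·5, m = 5·(14q), so 5 ∣ m.

Both directions hold.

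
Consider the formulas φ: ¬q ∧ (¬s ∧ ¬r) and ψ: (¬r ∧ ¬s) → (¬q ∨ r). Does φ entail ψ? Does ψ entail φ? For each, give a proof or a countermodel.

[⇐] This fails. Under s = T, r = F, q = F, the left side is false but the right side is true.

[⇒] Assume the antecedent. If s is true, the antecedent cannot hold. If s is false, the antecedent forces (s = F, r = F, q = F), and (¬r ∧ ¬s) → (¬q ∨ r) holds there. Either way (¬r ∧ ¬s) → (¬q ∨ r) holds.

Only the forward implication holds.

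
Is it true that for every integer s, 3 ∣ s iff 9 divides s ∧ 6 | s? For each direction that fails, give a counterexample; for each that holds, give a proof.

Forward direction. This fails: take s = 3. Certainly 3 ∣ 3, but 9 ∤ 3.

Converse. Suppose 9 ∣ s and 6 ∣ s. Any common multiple of 9 and 6 is a multiple of their lcm; here lcm(9, 6) = 9·6/gcd(9, 6) = 54/3 = 18, so 18 ∣ s. Since 3 ∣ 18, it follows that 3 ∣ s.

The forward direction fails; the converse holds.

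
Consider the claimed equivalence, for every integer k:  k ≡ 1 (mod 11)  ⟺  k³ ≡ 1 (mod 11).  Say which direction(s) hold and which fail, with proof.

Both directions hold; the statement is true.

Converse. Suppose k³ ≡ 1 (mod 11). The only residue r in {0, …, 10} with r³ ≡ 1 (mod 11) is r = 1, so k ≡ 1 (mod 11).

Forward direction. Suppose k ≡ 1 (mod 11). Write k = 11j + 1. Then (11j + 1)³ = 1331j³ + 363j² + 33j + 1 = 11(121j³ + 33j² + 3j) + 1, so k³ ≡ 1 (mod 11).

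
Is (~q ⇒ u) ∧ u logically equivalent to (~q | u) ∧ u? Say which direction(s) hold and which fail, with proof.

Equivalent; both directions hold.

(→) Assume the antecedent. If u is true, (~q | u) ∧ u reduces to true regardless of the other variables. If u is false, the antecedent cannot hold. Either way (~q | u) ∧ u holds.

(←) Assume the antecedent. If u is true, (~q ⇒ u) ∧ u reduces to true regardless of the other variables. If u is false, the antecedent cannot hold. Either way (~q ⇒ u) ∧ u holds.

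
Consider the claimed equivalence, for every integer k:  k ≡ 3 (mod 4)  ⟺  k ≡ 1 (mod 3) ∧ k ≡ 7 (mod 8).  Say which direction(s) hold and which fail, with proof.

Only the reverse direction holds.

Forward direction. This fails: k = 3 gives 3 ≡ 3 (mod 4) but 3 ≡ 0 (mod 3), so the conjunction on the right does not hold.

Converse. If k ≡ 1 (mod 3) and k ≡ 7 (mod 8), then by the Chinese remainder theorem k ≡ 7 (mod 24). Since 7 ≡ 3 (mod 4) and 4 ∣ 24, we get k ≡ 3 (mod 4).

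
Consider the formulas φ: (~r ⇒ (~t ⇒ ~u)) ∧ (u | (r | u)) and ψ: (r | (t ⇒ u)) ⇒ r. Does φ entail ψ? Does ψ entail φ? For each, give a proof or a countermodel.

Neither implication holds.

Forward direction. This fails. Under t = T, u = T, r = F, the left side is true but the right side is false.

Converse. This fails. Under t = T, u = F, r = F, the left side is false but the right side is true.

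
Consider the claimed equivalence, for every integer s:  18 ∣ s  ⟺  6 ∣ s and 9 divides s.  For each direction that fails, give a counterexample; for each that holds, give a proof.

Both implications hold.

Forward direction. If 18 ∣ s, write s = 18q. Since 18 = 3·6, s = 6·(3q), so 6 ∣ s; and since 18 = 2·9, s = 9·(2q), so 9 ∣ s.

Converse. Suppose 6 ∣ s and 9 ∣ s. Any common multiple of 6 and 9 is a multiple of their lcm; here lcm(6, 9) = 6·9/gcd(6, 9) = 54/3 = 18, so 18 ∣ s.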